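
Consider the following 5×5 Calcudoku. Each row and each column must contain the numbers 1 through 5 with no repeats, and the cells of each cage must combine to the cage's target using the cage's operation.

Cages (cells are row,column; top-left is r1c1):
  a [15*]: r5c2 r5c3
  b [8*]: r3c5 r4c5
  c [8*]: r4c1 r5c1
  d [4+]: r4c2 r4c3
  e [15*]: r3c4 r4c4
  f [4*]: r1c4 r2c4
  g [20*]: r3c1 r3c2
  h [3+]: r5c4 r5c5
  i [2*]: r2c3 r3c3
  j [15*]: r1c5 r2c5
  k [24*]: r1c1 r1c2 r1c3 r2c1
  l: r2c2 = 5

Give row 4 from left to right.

2 1 3 5 4

L is a freebie, leaving r2c2 = 5.
Row 2 now contains 5, which forces r2c5 = 3.
Column 2 already has 5, so r3c2 = 4.
4 is placed in row 3; hence r3c5 = 2.
Column 5 now contains 2; hence r4c5 = 4.
Column 2 already has 5, which forces r5c2 = 3.
Row 5 already has 3, leaving r5c3 = 5.
Column 5 now contains 2; hence r5c5 = 1.
Column 5 now contains 3, so r1c5 = 5.
The two cells of cage i must have product 2, so r2c3 = 2.
4 is placed in row 3, leaving r3c1 = 5.
Row 3 now contains 2, which forces r3c3 = 1.
Row 3 now contains 5; hence r3c4 = 3.
Row 4 already has 4, which forces r4c1 = 2.
Column 2 now contains 3, which forces r4c2 = 1.
Cage d needs two cells with sum 4, which forces r4c3 = 3.
Column 4 now contains 3; hence r4c4 = 5.
Cage c needs two cells with product 8, which forces r5c1 = 4.
Row 5 now contains 1, leaving r5c4 = 2.
Cage k needs product 24; hence r1c1 = 3.
Column 2 already has 1, so r1c2 = 2.
Column 3 already has 3, so r1c3 = 4.
4 is placed in row 1, so r1c4 = 1.
Column 1 already has 4, leaving r2c1 = 1.
1 is placed in column 4, so r2c4 = 4.
Filled in: 3 2 4 1 5 / 1 5 2 4 3 / 5 4 1 3 2 / 2 1 3 5 4 / 4 3 5 2 1.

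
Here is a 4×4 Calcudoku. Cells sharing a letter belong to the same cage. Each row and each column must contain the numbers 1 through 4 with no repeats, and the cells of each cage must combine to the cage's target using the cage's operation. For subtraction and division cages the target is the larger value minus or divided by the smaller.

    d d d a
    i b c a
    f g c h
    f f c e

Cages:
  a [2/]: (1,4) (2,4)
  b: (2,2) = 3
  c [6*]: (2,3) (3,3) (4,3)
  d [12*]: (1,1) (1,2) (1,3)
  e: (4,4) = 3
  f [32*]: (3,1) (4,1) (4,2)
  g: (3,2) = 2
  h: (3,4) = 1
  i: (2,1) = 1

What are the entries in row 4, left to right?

2 4 1 3

Cage i is a single given cell, so (2,1) = 1.
Cage b is a single given cell, which forces (2,2) = 3.
Row 2 already has 3, leaving (2,3) = 2.
Row 2 already has 2; hence (2,4) = 4.
The 3 cells of cage f must have product 32, which forces (3,1) = 4.
Cage g is a single given cell; hence (3,2) = 2.
Cage h is a single given cell, leaving (3,4) = 1.
Cage f needs product 32, which forces (4,1) = 2.
The 3 cells of cage f must have product 32, which forces (4,2) = 4.
E is a freebie, which forces (4,4) = 3.
4 is placed in column 1; hence (1,1) = 3.
Column 2 already has 4, leaving (1,2) = 1.
The 3 cells of cage d must have product 12, which forces (1,3) = 4.
1 is placed in column 4; hence (1,4) = 2.
Row 3 now contains 1, so (3,3) = 3.
3 is placed in row 4, leaving (4,3) = 1.
Completed grid: 3 1 4 2 / 1 3 2 4 / 4 2 3 1 / 2 4 1 3.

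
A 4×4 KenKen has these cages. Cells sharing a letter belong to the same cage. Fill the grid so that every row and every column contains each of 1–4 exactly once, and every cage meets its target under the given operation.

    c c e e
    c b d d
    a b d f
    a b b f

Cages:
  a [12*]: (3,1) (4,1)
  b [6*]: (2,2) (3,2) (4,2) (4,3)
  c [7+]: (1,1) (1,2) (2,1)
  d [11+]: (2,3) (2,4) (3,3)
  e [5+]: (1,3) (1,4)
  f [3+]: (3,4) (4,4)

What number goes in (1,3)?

2

Cage d has sum 11; hence (2,3) = 3.
The 3 cells of cage d must have sum 11, so (2,4) = 4.
The 3 cells of cage d must have sum 11, which forces (3,3) = 4.
Cage b needs product 6, so (4,3) = 1.
Row 4 already has 1, leaving (4,4) = 2.
1 is placed in column 3, leaving (1,3) = 2.
Cage e needs two cells with sum 5, so (1,4) = 3.
4 is placed in row 3, so (3,1) = 3.
Column 4 already has 2, leaving (3,4) = 1.
The two cells of cage a must have product 12, so (4,1) = 4.
Row 4 now contains 2, so (4,2) = 3.
4 is placed in column 1; hence (1,1) = 1.
Cage c has sum 7; hence (1,2) = 4.
Cage c needs sum 7, leaving (2,1) = 2.
Cage b has product 6, which forces (2,2) = 1.
Row 3 now contains 1, which forces (3,2) = 2.
The full grid is 1 4 2 3 / 2 1 3 4 / 3 2 4 1 / 4 3 1 2.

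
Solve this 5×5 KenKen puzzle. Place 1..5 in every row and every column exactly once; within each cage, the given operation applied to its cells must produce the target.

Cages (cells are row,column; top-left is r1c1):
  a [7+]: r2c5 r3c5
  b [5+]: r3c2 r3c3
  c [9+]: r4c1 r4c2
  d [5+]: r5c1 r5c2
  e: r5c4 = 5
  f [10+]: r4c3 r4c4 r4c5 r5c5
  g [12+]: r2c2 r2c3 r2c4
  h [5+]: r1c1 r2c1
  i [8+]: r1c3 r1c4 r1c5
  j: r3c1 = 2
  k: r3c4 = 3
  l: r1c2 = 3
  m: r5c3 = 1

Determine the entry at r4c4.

L is a freebie, which forces r1c2 = 3.
Cage j is given; hence r3c1 = 2.
K is a freebie, leaving r3c4 = 3.
Cage m is a single given cell, so r5c3 = 1.
E is a freebie, which forces r5c4 = 5.
Cage g has sum 12, which forces r2c2 = 5.
Cage g needs sum 12; hence r2c3 = 3.
Column 4 now contains 5, which forces r2c4 = 4.
Row 2 already has 3, which forces r2c5 = 2.
Cage b needs two cells with sum 5, so r3c2 = 1.
Column 3 now contains 1, so r3c3 = 4.
4 is placed in row 3, so r3c5 = 5.
Column 2 now contains 5; hence r4c2 = 4.
Cage d's pair has sum 5, leaving r5c1 = 3.
Cage d's pair has sum 5; hence r5c2 = 2.
3 is placed in row 5, leaving r5c5 = 4.
Cage h needs two cells with sum 5; hence r1c1 = 4.
The 3 cells of cage i must have sum 8, leaving r1c3 = 5.
The 3 cells of cage i must have sum 8, which forces r1c4 = 2.
Column 5 already has 5, leaving r1c5 = 1.
Row 2 already has 4, which forces r2c1 = 1.
Row 4 already has 4, which forces r4c1 = 5.
Cage f needs sum 10; hence r4c3 = 2.
Cage f needs sum 10; hence r4c4 = 1.
Cage f needs sum 10; hence r4c5 = 3.
Completed grid: 4 3 5 2 1 / 1 5 3 4 2 / 2 1 4 3 5 / 5 4 2 1 3 / 3 2 1 5 4.

1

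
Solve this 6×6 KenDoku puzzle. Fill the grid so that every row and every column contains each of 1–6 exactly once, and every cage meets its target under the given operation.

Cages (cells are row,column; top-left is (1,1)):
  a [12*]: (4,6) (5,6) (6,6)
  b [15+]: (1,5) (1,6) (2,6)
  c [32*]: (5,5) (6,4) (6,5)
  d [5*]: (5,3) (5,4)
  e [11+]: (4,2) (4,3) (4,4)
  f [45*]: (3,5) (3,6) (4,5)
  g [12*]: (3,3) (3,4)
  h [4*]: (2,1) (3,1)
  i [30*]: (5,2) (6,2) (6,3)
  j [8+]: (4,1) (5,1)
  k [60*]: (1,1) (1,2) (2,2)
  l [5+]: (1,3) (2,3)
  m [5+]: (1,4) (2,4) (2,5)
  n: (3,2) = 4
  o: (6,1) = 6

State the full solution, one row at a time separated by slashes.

Cage n is a single given cell, so (3,2) = 4.
Cage f needs product 45; hence (3,5) = 5.
Cage f needs product 45; hence (3,6) = 3.
The 3 cells of cage f must have product 45, so (4,5) = 3.
Cage c has product 32; hence (5,5) = 4.
Cage o is a single given cell; hence (6,1) = 6.
Cage c has product 32, so (6,4) = 4.
Cage c has product 32, leaving (6,5) = 2.
Row 6 already has 2, which forces (6,6) = 1.
The 3 cells of cage m must have sum 5, leaving (1,4) = 1.
4 is placed in column 5, leaving (1,5) = 6.
Cage h's pair has product 4, leaving (2,1) = 4.
Cage m needs sum 5, so (2,4) = 3.
2 is placed in column 5; hence (2,5) = 1.
Row 2 already has 4, which forces (2,6) = 5.
Row 3 already has 4, so (3,1) = 1.
Cage j needs two cells with sum 8, leaving (4,1) = 5.
Cage e has sum 11; hence (4,3) = 4.
The two cells of cage j must have sum 8; hence (5,1) = 3.
The 3 cells of cage i must have product 30, which forces (5,2) = 2.
Column 4 already has 1, so (5,4) = 5.
Row 5 now contains 2; hence (5,6) = 6.
Column 1 already has 5, which forces (1,1) = 2.
The 3 cells of cage k must have product 60, leaving (1,2) = 5.
The two cells of cage l must have sum 5; hence (1,3) = 3.
5 is placed in column 6; hence (1,6) = 4.
2 is placed in column 2, which forces (2,2) = 6.
Row 2 now contains 1; hence (2,3) = 2.
Column 3 now contains 2, leaving (3,3) = 6.
Row 3 already has 6; hence (3,4) = 2.
The 3 cells of cage e must have sum 11, leaving (4,2) = 1.
Cage e has sum 11, which forces (4,4) = 6.
Column 6 already has 6, so (4,6) = 2.
Row 5 already has 5, leaving (5,3) = 1.
5 is placed in column 2, which forces (6,2) = 3.
3 is placed in column 3, which forces (6,3) = 5.

2 5 3 1 6 4 / 4 6 2 3 1 5 / 1 4 6 2 5 3 / 5 1 4 6 3 2 / 3 2 1 5 4 6 / 6 3 5 4 2 1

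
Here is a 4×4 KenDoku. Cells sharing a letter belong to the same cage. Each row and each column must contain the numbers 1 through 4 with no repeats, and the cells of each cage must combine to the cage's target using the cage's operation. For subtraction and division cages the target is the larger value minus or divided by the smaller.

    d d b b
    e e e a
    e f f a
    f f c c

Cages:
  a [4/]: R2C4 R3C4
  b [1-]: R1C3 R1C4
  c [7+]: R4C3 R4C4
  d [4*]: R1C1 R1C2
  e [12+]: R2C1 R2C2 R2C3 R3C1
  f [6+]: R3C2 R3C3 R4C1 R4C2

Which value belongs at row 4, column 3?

4

The only place for 3 in row 3 is R3C1.
In row 2, 1 can only go at R2C4, so R2C4 = 1.
Column 4 now contains 1, which forces R3C4 = 4.
4 is placed in column 4; hence R4C4 = 3.
3 is placed in column 4; hence R1C4 = 2.
Row 4 now contains 3, leaving R4C3 = 4.
The only place for 3 in row 1 is R1C3.
The 4 cells of cage e must have sum 12, leaving R2C1 = 4.
The 4 cells of cage e must have sum 12, which forces R2C2 = 3.
Column 3 already has 3, which forces R2C3 = 2.
Column 3 now contains 2, which forces R3C3 = 1.
Column 1 already has 4, so R1C1 = 1.
Cage d needs two cells with product 4; hence R1C2 = 4.
Row 3 now contains 1, so R3C2 = 2.
The 4 cells of cage f must have sum 6, so R4C1 = 2.
Cage f has sum 6, which forces R4C2 = 1.
Filled in: 1 4 3 2 / 4 3 2 1 / 3 2 1 4 / 2 1 4 3.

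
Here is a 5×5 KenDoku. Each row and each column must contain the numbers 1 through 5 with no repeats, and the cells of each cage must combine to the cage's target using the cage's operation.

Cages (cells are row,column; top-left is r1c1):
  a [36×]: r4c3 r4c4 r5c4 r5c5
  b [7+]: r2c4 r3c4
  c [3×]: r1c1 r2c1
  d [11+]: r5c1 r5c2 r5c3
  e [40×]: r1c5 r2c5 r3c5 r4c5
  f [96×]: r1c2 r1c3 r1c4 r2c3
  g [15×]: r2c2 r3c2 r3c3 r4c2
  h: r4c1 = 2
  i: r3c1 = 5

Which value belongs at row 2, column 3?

4

Cage f needs product 96, which forces r2c3 = 4.
Cage i is a single given cell, which forces r3c1 = 5.
Row 3 already has 5, so r3c2 = 3.
Cage g has product 15, which forces r3c3 = 1.
Cage h is given, so r4c1 = 2.
Row 4 already has 2; hence r4c3 = 3.
2 is placed in column 1; hence r5c1 = 4.
Cage f needs product 96, so r1c2 = 4.
Column 3 already has 3, so r1c3 = 2.
Cage f has product 96, which forces r1c4 = 3.
Column 4 already has 3, which forces r2c4 = 5.
The 4 cells of cage a must have product 36, so r4c4 = 4.
Column 3 already has 2, leaving r5c3 = 5.
Column 4 already has 3, which forces r5c4 = 1.
Row 5 now contains 1, so r5c5 = 3.
3 is placed in row 1; hence r1c1 = 1.
Row 1 already has 1, so r1c5 = 5.
The two cells of cage c must have product 3; hence r2c1 = 3.
5 is placed in row 2; hence r2c2 = 1.
Cage e needs product 40, leaving r2c5 = 2.
Column 4 now contains 4, so r3c4 = 2.
Cage e needs product 40, so r3c5 = 4.
Cage g has product 15, so r4c2 = 5.
5 is placed in column 5, leaving r4c5 = 1.
Row 5 now contains 5, which forces r5c2 = 2.
Completed grid: 1 4 2 3 5 / 3 1 4 5 2 / 5 3 1 2 4 / 2 5 3 4 1 / 4 2 5 1 3.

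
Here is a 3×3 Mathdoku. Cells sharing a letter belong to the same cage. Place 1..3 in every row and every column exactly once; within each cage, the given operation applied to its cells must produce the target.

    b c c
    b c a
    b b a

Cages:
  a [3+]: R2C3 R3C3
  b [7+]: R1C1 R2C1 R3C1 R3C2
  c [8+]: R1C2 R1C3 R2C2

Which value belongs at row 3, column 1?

The 3 cells of cage c must have sum 8, which forces R1C2 = 2.
Cage c needs sum 8; hence R1C3 = 3.
Cage c has sum 8; hence R2C2 = 3.
Cage b has sum 7, leaving R3C2 = 1.
Row 3 already has 1, so R3C3 = 2.
3 is placed in row 1, leaving R1C1 = 1.
The 4 cells of cage b must have sum 7, leaving R2C1 = 2.
Column 3 now contains 2; hence R2C3 = 1.
2 is placed in row 3; hence R3C1 = 3.
Completed grid: 1 2 3 / 2 3 1 / 3 1 2.

3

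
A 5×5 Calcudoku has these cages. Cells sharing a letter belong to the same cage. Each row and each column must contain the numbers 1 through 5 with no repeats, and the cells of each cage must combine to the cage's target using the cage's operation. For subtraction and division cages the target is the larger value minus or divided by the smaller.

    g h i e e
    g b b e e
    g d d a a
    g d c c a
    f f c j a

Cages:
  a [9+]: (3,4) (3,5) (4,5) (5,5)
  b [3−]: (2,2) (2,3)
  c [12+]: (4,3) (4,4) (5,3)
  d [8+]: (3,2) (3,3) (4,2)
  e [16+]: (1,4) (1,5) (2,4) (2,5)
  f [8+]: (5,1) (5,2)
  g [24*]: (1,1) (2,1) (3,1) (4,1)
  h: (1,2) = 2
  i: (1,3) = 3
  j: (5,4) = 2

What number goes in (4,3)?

Cage h is given, leaving (1,2) = 2.
Cage i is a single given cell, so (1,3) = 3.
Cage j is given, so (5,4) = 2.
In row 1, 1 can only go at (1,1), so (1,1) = 1.
In row 5, 1 can only go at (5,5), so (5,5) = 1.
In row 4, 1 can only go at (4,2), so (4,2) = 1.
The only place for 1 in row 2 is (2,3).
The two cells of cage b must have difference 3, which forces (2,2) = 4.
Cage e needs sum 16, leaving (1,4) = 4.
The 4 cells of cage e must have sum 16, so (1,5) = 5.
Cage e has sum 16; hence (2,4) = 5.
The 4 cells of cage e must have sum 16; hence (2,5) = 2.
5 is placed in column 4; hence (4,4) = 3.
Row 4 now contains 3, which forces (4,5) = 4.
2 is placed in row 2; hence (2,1) = 3.
The 4 cells of cage g must have product 24, leaving (3,1) = 4.
4 is placed in row 3; hence (3,3) = 2.
Column 4 now contains 3, which forces (3,4) = 1.
Column 5 now contains 4, so (3,5) = 3.
Row 4 now contains 4, leaving (4,1) = 2.
Cage c needs sum 12, so (4,3) = 5.
Column 1 now contains 3; hence (5,1) = 5.
5 is placed in row 5; hence (5,2) = 3.
Cage c needs sum 12, which forces (5,3) = 4.
Row 3 now contains 3, which forces (3,2) = 5.
Completed grid: 1 2 3 4 5 / 3 4 1 5 2 / 4 5 2 1 3 / 2 1 5 3 4 / 5 3 4 2 1.

5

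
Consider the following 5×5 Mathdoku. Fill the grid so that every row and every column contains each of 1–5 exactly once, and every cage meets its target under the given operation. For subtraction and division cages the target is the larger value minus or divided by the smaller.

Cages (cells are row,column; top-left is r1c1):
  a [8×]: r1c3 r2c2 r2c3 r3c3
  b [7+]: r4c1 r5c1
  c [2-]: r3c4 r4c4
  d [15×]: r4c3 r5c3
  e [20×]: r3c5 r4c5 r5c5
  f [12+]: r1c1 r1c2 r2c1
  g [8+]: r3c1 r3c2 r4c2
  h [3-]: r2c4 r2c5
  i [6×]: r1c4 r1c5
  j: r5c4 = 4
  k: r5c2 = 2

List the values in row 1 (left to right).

4 5 1 2 3

Cage a needs product 8, so r2c2 = 1.
K is a freebie, leaving r5c2 = 2.
J is a freebie; hence r5c4 = 4.
The 3 cells of cage g must have sum 8, which forces r3c1 = 1.
The 4 cells of cage a must have product 8, so r1c3 = 1.
Row 2 needs a 3, and only r2c1 is open for it.
Cage b needs two cells with sum 7, so r4c1 = 2.
Column 1 already has 3; hence r5c1 = 5.
Row 5 already has 5, which forces r5c3 = 3.
Row 5 already has 5; hence r5c5 = 1.
Column 1 already has 5, which forces r1c1 = 4.
The 3 cells of cage f must have sum 12; hence r1c2 = 5.
3 is placed in column 3, which forces r4c3 = 5.
5 is placed in row 4, which forces r4c5 = 4.
Cage g has sum 8, which forces r3c2 = 4.
Row 3 now contains 4, so r3c3 = 2.
Column 5 now contains 4, leaving r3c5 = 5.
Row 4 now contains 4, leaving r4c2 = 3.
Row 4 now contains 3, which forces r4c4 = 1.
Column 3 now contains 2, leaving r2c3 = 4.
The two cells of cage h must have difference 3, so r2c4 = 5.
5 is placed in column 5, so r2c5 = 2.
5 is placed in row 3, which forces r3c4 = 3.
3 is placed in column 4, leaving r1c4 = 2.
2 is placed in column 5, leaving r1c5 = 3.
The full grid is 4 5 1 2 3 / 3 1 4 5 2 / 1 4 2 3 5 / 2 3 5 1 4 / 5 2 3 4 1.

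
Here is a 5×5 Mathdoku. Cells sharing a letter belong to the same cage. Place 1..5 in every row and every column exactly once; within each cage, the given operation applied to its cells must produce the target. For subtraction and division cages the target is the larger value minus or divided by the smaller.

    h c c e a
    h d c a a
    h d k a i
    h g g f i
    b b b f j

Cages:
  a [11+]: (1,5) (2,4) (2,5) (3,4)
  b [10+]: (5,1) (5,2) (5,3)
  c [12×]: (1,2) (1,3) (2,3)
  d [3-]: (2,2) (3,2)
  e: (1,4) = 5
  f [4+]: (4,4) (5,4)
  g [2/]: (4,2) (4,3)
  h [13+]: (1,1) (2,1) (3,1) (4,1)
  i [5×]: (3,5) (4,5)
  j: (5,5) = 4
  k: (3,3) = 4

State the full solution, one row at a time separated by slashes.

Cage e is a single given cell, so (1,4) = 5.
Cage k is given; hence (3,3) = 4.
Cage j is given, so (5,5) = 4.
Row 5 needs a 1, and only (5,4) is open for it.
Column 4 already has 1, leaving (4,4) = 3.
Cage a has sum 11; hence (2,4) = 4.
3 is placed in column 4, leaving (3,4) = 2.
The two cells of cage d must have difference 3, leaving (2,2) = 2.
Row 2 now contains 2, so (2,5) = 3.
Cage d needs two cells with difference 3, which forces (3,2) = 5.
Row 3 now contains 5; hence (3,5) = 1.
Column 5 now contains 1, leaving (4,5) = 5.
Column 2 already has 5, so (5,2) = 3.
Column 2 already has 2, which forces (1,2) = 4.
Cage c needs product 12; hence (1,3) = 3.
3 is placed in column 5; hence (1,5) = 2.
Cage h has sum 13, which forces (2,1) = 5.
3 is placed in row 2, which forces (2,3) = 1.
1 is placed in row 3, so (3,1) = 3.
Column 2 now contains 4; hence (4,2) = 1.
Cage g's pair has quotient 2, leaving (4,3) = 2.
Column 1 now contains 5, which forces (5,1) = 2.
Column 3 now contains 2, which forces (5,3) = 5.
Row 1 now contains 4; hence (1,1) = 1.
Row 4 now contains 1, so (4,1) = 4.

1 4 3 5 2 / 5 2 1 4 3 / 3 5 4 2 1 / 4 1 2 3 5 / 2 3 5 1 4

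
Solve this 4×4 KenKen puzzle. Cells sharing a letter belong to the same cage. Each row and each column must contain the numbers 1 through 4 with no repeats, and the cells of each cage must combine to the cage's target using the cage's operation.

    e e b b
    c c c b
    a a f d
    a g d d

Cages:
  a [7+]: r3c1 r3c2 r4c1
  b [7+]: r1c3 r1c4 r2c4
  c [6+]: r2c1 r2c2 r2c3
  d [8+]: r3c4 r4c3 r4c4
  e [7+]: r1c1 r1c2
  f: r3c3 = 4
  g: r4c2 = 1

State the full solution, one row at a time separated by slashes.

F is a freebie, so r3c3 = 4.
Cage g is given, leaving r4c2 = 1.
In row 2, 4 can only go at r2c4, so r2c4 = 4.
Cage d needs sum 8, which forces r3c4 = 3.
Cage d has sum 8, so r4c3 = 3.
Column 4 already has 4, which forces r4c4 = 2.
Cage b has sum 7; hence r1c3 = 2.
Column 4 already has 2; hence r1c4 = 1.
2 is placed in column 3, leaving r2c3 = 1.
Row 3 already has 3, leaving r3c1 = 1.
Row 3 already has 3; hence r3c2 = 2.
2 is placed in row 4, which forces r4c1 = 4.
Column 1 now contains 4, so r1c1 = 3.
The two cells of cage e must have sum 7, which forces r1c2 = 4.
Cage c needs sum 6, leaving r2c1 = 2.
2 is placed in column 2, which forces r2c2 = 3.

3 4 2 1 / 2 3 1 4 / 1 2 4 3 / 4 1 3 2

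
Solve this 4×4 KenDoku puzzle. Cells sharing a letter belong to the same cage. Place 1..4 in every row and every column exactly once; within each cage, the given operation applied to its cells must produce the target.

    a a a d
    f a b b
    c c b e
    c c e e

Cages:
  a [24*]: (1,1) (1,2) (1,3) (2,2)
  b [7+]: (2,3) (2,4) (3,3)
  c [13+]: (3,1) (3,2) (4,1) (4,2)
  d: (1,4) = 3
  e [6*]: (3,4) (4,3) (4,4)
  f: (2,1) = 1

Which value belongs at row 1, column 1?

Cage d is given; hence (1,4) = 3.
Cage f is a single given cell; hence (2,1) = 1.
Cage a has product 24, which forces (2,2) = 3.
Cage e needs product 6, so (4,3) = 3.
Cage c needs sum 13, leaving (3,1) = 3.
Cage c has sum 13; hence (3,2) = 4.
Cage b has sum 7, so (3,3) = 1.
Row 3 now contains 1; hence (3,4) = 2.
Cage c has sum 13; hence (4,1) = 4.
Cage c needs sum 13, which forces (4,2) = 2.
Column 4 now contains 2, which forces (4,4) = 1.
Column 1 already has 4, which forces (1,1) = 2.
2 is placed in column 2; hence (1,2) = 1.
Cage a has product 24, so (1,3) = 4.
Cage b needs sum 7, leaving (2,3) = 2.
Column 4 now contains 2, so (2,4) = 4.
The full grid is 2 1 4 3 / 1 3 2 4 / 3 4 1 2 / 4 2 3 1.

2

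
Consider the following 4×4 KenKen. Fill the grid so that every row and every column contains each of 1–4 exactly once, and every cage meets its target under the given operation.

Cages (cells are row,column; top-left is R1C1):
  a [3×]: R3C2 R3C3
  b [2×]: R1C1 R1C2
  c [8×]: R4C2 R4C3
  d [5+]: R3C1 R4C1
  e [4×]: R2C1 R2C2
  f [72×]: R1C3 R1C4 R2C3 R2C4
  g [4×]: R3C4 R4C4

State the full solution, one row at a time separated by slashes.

1 2 4 3 / 4 1 3 2 / 2 3 1 4 / 3 4 2 1

The only place for 2 in row 3 is R3C1.
Column 1 already has 2; hence R1C1 = 1.
Cage b needs two cells with product 2; hence R1C2 = 2.
Column 1 now contains 1, which forces R2C1 = 4.
Row 2 already has 4, leaving R2C2 = 1.
1 is placed in column 2; hence R3C2 = 3.
Row 3 now contains 3, leaving R3C3 = 1.
Row 3 now contains 1, so R3C4 = 4.
Cage d's pair has sum 5; hence R4C1 = 3.
Column 2 now contains 2; hence R4C2 = 4.
Row 4 already has 4, which forces R4C3 = 2.
4 is placed in column 4, so R4C4 = 1.
The 4 cells of cage f must have product 72, which forces R1C3 = 4.
4 is placed in column 4, leaving R1C4 = 3.
Column 3 already has 2, so R2C3 = 3.
The 4 cells of cage f must have product 72; hence R2C4 = 2.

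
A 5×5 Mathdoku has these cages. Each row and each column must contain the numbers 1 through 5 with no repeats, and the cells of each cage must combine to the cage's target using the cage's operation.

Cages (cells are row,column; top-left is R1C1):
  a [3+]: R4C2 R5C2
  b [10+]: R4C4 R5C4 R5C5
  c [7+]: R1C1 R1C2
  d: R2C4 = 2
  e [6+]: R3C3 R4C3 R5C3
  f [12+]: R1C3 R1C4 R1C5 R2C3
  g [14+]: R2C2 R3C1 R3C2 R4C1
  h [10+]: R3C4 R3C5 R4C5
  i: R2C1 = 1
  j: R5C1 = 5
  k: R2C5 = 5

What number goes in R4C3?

Cage i is given, so R2C1 = 1.
D is a freebie; hence R2C4 = 2.
Cage k is a single given cell, so R2C5 = 5.
J is a freebie, so R5C1 = 5.
The only place for 5 in row 4 is R4C4.
Row 3 needs a 1, and only R3C3 is open for it.
Row 3 needs a 5, and only R3C2 is open for it.
In row 1, 5 can only go at R1C3, so R1C3 = 5.
Row 1 needs a 2, and only R1C5 is open for it.
Cage f needs sum 12, so R1C4 = 1.
Cage f has sum 12, which forces R2C3 = 4.
The 3 cells of cage h must have sum 10, leaving R3C4 = 3.
Column 5 now contains 2; hence R3C5 = 4.
Cage h needs sum 10, leaving R4C5 = 3.
Column 4 already has 1, so R5C4 = 4.
Column 5 now contains 4, so R5C5 = 1.
Row 2 already has 4; hence R2C2 = 3.
4 is placed in row 3, which forces R3C1 = 2.
Cage g has sum 14; hence R4C1 = 4.
Cage a needs two cells with sum 3, so R4C2 = 1.
3 is placed in row 4, so R4C3 = 2.
Row 5 now contains 1, leaving R5C2 = 2.
Cage e has sum 6, so R5C3 = 3.
Column 1 already has 4, so R1C1 = 3.
Column 2 now contains 3, which forces R1C2 = 4.
Completed grid: 3 4 5 1 2 / 1 3 4 2 5 / 2 5 1 3 4 / 4 1 2 5 3 / 5 2 3 4 1.

2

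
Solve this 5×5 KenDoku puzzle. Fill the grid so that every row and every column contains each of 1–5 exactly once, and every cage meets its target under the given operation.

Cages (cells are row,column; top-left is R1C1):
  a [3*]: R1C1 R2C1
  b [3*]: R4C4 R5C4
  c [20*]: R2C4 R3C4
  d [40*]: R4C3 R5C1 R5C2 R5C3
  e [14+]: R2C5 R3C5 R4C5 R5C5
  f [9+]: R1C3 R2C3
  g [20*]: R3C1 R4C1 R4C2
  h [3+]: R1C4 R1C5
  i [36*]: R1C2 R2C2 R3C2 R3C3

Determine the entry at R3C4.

4

Cage i has product 36, which forces R3C3 = 3.
In row 1, 5 can only go at R1C3, so R1C3 = 5.
Column 3 now contains 5, which forces R2C3 = 4.
4 is placed in row 2, which forces R2C4 = 5.
Column 4 now contains 5, so R3C4 = 4.
The 4 cells of cage i must have product 36, leaving R1C2 = 4.
The 4 cells of cage i must have product 36, which forces R2C2 = 3.
3 is placed in row 2, which forces R2C5 = 2.
4 is placed in row 3, so R3C2 = 1.
Column 5 now contains 2, so R3C5 = 5.
Column 2 already has 4; hence R5C2 = 5.
Cage a needs two cells with product 3, which forces R1C1 = 3.
Cage h needs two cells with sum 3, which forces R1C4 = 2.
Column 5 now contains 2, which forces R1C5 = 1.
3 is placed in row 2; hence R2C1 = 1.
5 is placed in row 3, which forces R3C1 = 2.
Cage g has product 20, which forces R4C1 = 5.
Column 2 now contains 5, which forces R4C2 = 2.
2 is placed in row 4; hence R4C3 = 1.
Row 4 now contains 1, leaving R4C4 = 3.
Row 4 already has 3, leaving R4C5 = 4.
5 is placed in row 5, leaving R5C1 = 4.
Column 3 now contains 1, leaving R5C3 = 2.
Column 4 already has 3, which forces R5C4 = 1.
Column 5 now contains 4, so R5C5 = 3.
Filled in: 3 4 5 2 1 / 1 3 4 5 2 / 2 1 3 4 5 / 5 2 1 3 4 / 4 5 2 1 3.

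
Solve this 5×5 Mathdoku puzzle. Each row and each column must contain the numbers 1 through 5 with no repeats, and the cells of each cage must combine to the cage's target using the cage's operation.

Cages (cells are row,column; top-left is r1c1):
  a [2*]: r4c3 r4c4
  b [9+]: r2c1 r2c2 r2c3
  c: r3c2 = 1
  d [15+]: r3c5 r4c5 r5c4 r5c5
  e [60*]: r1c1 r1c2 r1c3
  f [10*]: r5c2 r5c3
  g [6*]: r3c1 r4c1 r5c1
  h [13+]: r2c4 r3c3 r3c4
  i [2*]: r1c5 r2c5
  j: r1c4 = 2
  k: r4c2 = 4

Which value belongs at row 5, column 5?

J is a freebie; hence r1c4 = 2.
Row 1 now contains 2, so r1c5 = 1.
Column 5 now contains 1; hence r2c5 = 2.
Cage c is a single given cell; hence r3c2 = 1.
K is a freebie, leaving r4c2 = 4.
Column 4 already has 2, so r4c4 = 1.
Row 4 now contains 1, which forces r4c3 = 2.
Cage g has product 6, so r5c1 = 1.
Column 3 already has 2; hence r5c3 = 5.
Cage d needs sum 15, so r5c4 = 3.
5 is placed in row 5; hence r5c5 = 4.
The 3 cells of cage b must have sum 9; hence r2c3 = 1.
Cage h needs sum 13, so r2c4 = 4.
Cage g has product 6; hence r3c1 = 2.
5 is placed in column 3, which forces r3c3 = 4.
3 is placed in column 4, so r3c4 = 5.
Row 3 now contains 5; hence r3c5 = 3.
Row 4 now contains 2; hence r4c1 = 3.
3 is placed in column 5, leaving r4c5 = 5.
5 is placed in row 5, leaving r5c2 = 2.
The 3 cells of cage e must have product 60; hence r1c1 = 4.
Cage e needs product 60, so r1c2 = 5.
Column 3 now contains 4, so r1c3 = 3.
Column 1 already has 3, leaving r2c1 = 5.
Cage b has sum 9; hence r2c2 = 3.
Filled in: 4 5 3 2 1 / 5 3 1 4 2 / 2 1 4 5 3 / 3 4 2 1 5 / 1 2 5 3 4.

4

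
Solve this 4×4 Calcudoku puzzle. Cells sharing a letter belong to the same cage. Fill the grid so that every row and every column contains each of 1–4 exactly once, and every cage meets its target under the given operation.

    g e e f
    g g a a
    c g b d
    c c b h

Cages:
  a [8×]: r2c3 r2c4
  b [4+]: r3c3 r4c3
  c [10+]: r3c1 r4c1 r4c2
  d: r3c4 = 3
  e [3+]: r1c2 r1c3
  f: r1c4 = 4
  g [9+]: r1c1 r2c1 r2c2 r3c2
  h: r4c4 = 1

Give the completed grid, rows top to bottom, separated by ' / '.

F is a freebie, so r1c4 = 4.
Column 4 already has 4, so r2c4 = 2.
Cage d is given; hence r3c4 = 3.
Cage h is given; hence r4c4 = 1.
2 is placed in row 2, which forces r2c3 = 4.
3 is placed in row 3; hence r3c1 = 4.
3 is placed in row 3; hence r3c3 = 1.
The 3 cells of cage c must have sum 10, leaving r4c1 = 2.
Cage c has sum 10, so r4c2 = 4.
1 is placed in row 4; hence r4c3 = 3.
Cage g needs sum 9, which forces r1c1 = 3.
Cage e's pair has sum 3, so r1c2 = 1.
Column 3 already has 1; hence r1c3 = 2.
The 4 cells of cage g must have sum 9, which forces r2c1 = 1.
Cage g has sum 9, so r2c2 = 3.
Row 3 already has 1; hence r3c2 = 2.

3 1 2 4 / 1 3 4 2 / 4 2 1 3 / 2 4 3 1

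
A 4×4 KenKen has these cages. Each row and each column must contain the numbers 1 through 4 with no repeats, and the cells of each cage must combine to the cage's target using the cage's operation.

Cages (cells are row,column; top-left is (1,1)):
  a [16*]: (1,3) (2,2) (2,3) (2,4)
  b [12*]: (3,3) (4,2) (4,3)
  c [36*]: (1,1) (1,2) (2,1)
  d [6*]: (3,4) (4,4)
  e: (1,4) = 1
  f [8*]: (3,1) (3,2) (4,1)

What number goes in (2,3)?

1

The 3 cells of cage c must have product 36, which forces (1,1) = 4.
The 3 cells of cage c must have product 36, so (1,2) = 3.
The 4 cells of cage a must have product 16, so (1,3) = 2.
E is a freebie, which forces (1,4) = 1.
Cage c needs product 36, leaving (2,1) = 3.
The 3 cells of cage f must have product 8, which forces (3,2) = 4.
4 is placed in column 2, leaving (4,2) = 1.
Column 2 already has 1, which forces (2,2) = 2.
Cage a has product 16; hence (2,3) = 1.
Cage a has product 16, leaving (2,4) = 4.
Cage f has product 8, which forces (3,1) = 1.
Cage b needs product 12; hence (3,3) = 3.
Row 3 already has 3, so (3,4) = 2.
1 is placed in row 4, so (4,1) = 2.
The 3 cells of cage b must have product 12, which forces (4,3) = 4.
Column 4 now contains 2, leaving (4,4) = 3.
Completed grid: 4 3 2 1 / 3 2 1 4 / 1 4 3 2 / 2 1 4 3.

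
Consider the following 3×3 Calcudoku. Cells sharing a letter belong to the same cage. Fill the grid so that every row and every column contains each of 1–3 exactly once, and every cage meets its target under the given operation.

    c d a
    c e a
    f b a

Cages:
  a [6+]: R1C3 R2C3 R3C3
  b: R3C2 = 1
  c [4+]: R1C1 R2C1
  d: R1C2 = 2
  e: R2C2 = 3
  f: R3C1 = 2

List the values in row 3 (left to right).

Cage d is a single given cell, so R1C2 = 2.
E is a freebie, which forces R2C2 = 3.
Cage f is given; hence R3C1 = 2.
Cage b is given; hence R3C2 = 1.
Row 3 now contains 1, so R3C3 = 3.
Cage c needs two cells with sum 4, which forces R1C1 = 3.
Column 3 already has 3, so R1C3 = 1.
Row 2 now contains 3, so R2C1 = 1.
The 3 cells of cage a must have sum 6, leaving R2C3 = 2.
Filled in: 3 2 1 / 1 3 2 / 2 1 3.

2 1 3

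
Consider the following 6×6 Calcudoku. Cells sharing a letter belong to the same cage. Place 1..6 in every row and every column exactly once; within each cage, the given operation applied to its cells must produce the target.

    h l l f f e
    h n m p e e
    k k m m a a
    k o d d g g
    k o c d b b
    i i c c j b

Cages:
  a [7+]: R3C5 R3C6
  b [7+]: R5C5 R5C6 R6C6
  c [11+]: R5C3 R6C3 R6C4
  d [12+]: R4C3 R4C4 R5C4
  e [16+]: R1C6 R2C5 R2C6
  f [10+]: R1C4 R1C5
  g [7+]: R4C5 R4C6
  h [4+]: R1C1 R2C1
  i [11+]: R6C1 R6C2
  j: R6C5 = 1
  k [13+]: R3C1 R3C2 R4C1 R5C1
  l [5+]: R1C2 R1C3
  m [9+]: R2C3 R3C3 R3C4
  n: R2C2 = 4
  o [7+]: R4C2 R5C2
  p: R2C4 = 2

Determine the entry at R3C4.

3

N is a freebie, leaving R2C2 = 4.
P is a freebie, which forces R2C4 = 2.
Row 2 now contains 4, which forces R2C6 = 6.
Cage j is a single given cell; hence R6C5 = 1.
Column 6 now contains 6; hence R1C6 = 5.
6 is placed in row 2, so R2C5 = 5.
Column 5 needs a 2, and only R5C5 is open for it.
In column 6, 2 can only go at R6C6, so R6C6 = 2.
The 3 cells of cage b must have sum 7, leaving R5C6 = 3.
Row 6 needs a 3, and only R6C3 is open for it.
Column 3 now contains 3, so R2C3 = 1.
Cage c needs sum 11, which forces R5C3 = 4.
Cage c needs sum 11, leaving R6C4 = 4.
Cage h's pair has sum 4; hence R1C1 = 1.
The two cells of cage l must have sum 5, leaving R1C2 = 3.
Column 3 now contains 4; hence R1C3 = 2.
4 is placed in column 4, which forces R1C4 = 6.
Cage f needs two cells with sum 10, which forces R1C5 = 4.
Row 2 now contains 1; hence R2C1 = 3.
2 is placed in column 3, which forces R3C3 = 5.
Column 4 already has 6, which forces R3C4 = 3.
Row 3 now contains 3, leaving R3C5 = 6.
Column 3 now contains 5, so R4C3 = 6.
Column 5 already has 6, which forces R4C5 = 3.
The two cells of cage a must have sum 7, leaving R3C6 = 1.
The two cells of cage g must have sum 7, which forces R4C6 = 4.
The 4 cells of cage k must have sum 13; hence R3C1 = 4.
Row 3 already has 1; hence R3C2 = 2.
Row 4 already has 4; hence R4C1 = 2.
Column 2 now contains 2, so R4C2 = 1.
Row 4 already has 1, so R4C4 = 5.
Cage k needs sum 13, which forces R5C1 = 5.
5 is placed in row 5, which forces R5C2 = 6.
5 is placed in column 4, so R5C4 = 1.
Column 1 now contains 5, so R6C1 = 6.
Column 2 now contains 6, leaving R6C2 = 5.
Filled in: 1 3 2 6 4 5 / 3 4 1 2 5 6 / 4 2 5 3 6 1 / 2 1 6 5 3 4 / 5 6 4 1 2 3 / 6 5 3 4 1 2.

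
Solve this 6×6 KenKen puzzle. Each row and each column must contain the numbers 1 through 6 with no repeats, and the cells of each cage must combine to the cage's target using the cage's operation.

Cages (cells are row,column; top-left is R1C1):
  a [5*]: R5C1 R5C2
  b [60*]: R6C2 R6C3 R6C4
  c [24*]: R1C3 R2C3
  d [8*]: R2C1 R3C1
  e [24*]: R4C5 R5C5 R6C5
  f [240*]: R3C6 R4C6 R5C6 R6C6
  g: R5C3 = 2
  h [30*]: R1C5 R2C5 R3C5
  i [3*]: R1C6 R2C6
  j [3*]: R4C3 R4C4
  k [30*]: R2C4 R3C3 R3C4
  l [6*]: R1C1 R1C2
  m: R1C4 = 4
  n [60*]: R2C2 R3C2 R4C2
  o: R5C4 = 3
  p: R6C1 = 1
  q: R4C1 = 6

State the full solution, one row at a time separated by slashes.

M is a freebie, leaving R1C4 = 4.
Q is a freebie, which forces R4C1 = 6.
Cage g is given, leaving R5C3 = 2.
O is a freebie, leaving R5C4 = 3.
Cage p is given, which forces R6C1 = 1.
4 is placed in row 1, so R1C3 = 6.
The two cells of cage c must have product 24, which forces R2C3 = 4.
The two cells of cage j must have product 3, so R4C3 = 3.
Column 4 now contains 3, which forces R4C4 = 1.
1 is placed in column 1, so R5C1 = 5.
Cage a's pair has product 5; hence R5C2 = 1.
Column 3 now contains 3, so R6C3 = 5.
Row 2 already has 4, which forces R2C1 = 2.
Cage d's pair has product 8, so R3C1 = 4.
Column 3 already has 5, so R3C3 = 1.
Cage e needs product 24, which forces R4C5 = 2.
Cage e has product 24; hence R5C5 = 4.
Row 5 now contains 4, which forces R5C6 = 6.
The 3 cells of cage e must have product 24; hence R6C5 = 3.
2 is placed in column 1, so R1C1 = 3.
Cage l's pair has product 6, leaving R1C2 = 2.
Row 1 already has 3; hence R1C6 = 1.
Column 6 already has 1; hence R2C6 = 3.
Column 2 already has 2; hence R6C2 = 6.
Row 6 already has 6, which forces R6C4 = 2.
Row 6 already has 2, so R6C6 = 4.
Row 1 already has 1; hence R1C5 = 5.
Column 2 already has 6; hence R2C2 = 5.
Row 2 now contains 5, so R2C4 = 6.
Cage h has product 30, so R2C5 = 1.
Cage n has product 60, leaving R3C2 = 3.
Column 4 now contains 6, which forces R3C4 = 5.
Cage h has product 30, so R3C5 = 6.
Cage f has product 240, so R3C6 = 2.
Cage n needs product 60, which forces R4C2 = 4.
Column 6 now contains 4, so R4C6 = 5.

3 2 6 4 5 1 / 2 5 4 6 1 3 / 4 3 1 5 6 2 / 6 4 3 1 2 5 / 5 1 2 3 4 6 / 1 6 5 2 3 4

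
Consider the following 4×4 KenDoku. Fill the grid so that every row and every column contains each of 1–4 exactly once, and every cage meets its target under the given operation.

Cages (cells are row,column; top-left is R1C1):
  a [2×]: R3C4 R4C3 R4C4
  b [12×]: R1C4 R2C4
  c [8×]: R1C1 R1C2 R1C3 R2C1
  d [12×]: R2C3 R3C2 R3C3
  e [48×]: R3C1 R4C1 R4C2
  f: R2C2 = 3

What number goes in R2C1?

Cage c needs product 8, so R2C1 = 1.
Cage f is a single given cell, so R2C2 = 3.
3 is placed in row 2, which forces R2C4 = 4.
Cage e needs product 48, which forces R3C1 = 4.
Cage a has product 2, so R3C4 = 1.
Cage e has product 48; hence R4C1 = 3.
Cage e needs product 48, which forces R4C2 = 4.
The 3 cells of cage a must have product 2, leaving R4C3 = 1.
Cage a has product 2, leaving R4C4 = 2.
4 is placed in column 1, which forces R1C1 = 2.
Cage c needs product 8, so R1C2 = 1.
The 4 cells of cage c must have product 8; hence R1C3 = 4.
Column 4 already has 4, which forces R1C4 = 3.
4 is placed in row 2, leaving R2C3 = 2.
Row 3 now contains 1, so R3C2 = 2.
Row 3 now contains 1, leaving R3C3 = 3.
Filled in: 2 1 4 3 / 1 3 2 4 / 4 2 3 1 / 3 4 1 2.

1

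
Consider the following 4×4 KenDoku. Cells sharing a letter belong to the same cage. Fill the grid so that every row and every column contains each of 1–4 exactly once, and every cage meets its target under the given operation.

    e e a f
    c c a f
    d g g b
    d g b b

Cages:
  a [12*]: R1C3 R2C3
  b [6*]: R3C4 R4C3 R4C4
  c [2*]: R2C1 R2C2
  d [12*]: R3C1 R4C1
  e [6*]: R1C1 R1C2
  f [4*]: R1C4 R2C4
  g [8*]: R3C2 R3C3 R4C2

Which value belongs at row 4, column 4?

The only place for 1 in row 1 is R1C4.
Column 4 now contains 1, leaving R2C4 = 4.
The 3 cells of cage b must have product 6, so R4C3 = 1.
The two cells of cage a must have product 12, leaving R1C3 = 4.
Row 2 already has 4; hence R2C3 = 3.
Cage g needs product 8, which forces R3C2 = 1.
Column 3 already has 4, so R3C3 = 2.
Row 3 now contains 2, which forces R3C4 = 3.
Column 4 already has 3, which forces R4C4 = 2.
Cage c needs two cells with product 2, so R2C1 = 1.
1 is placed in column 2; hence R2C2 = 2.
Row 3 now contains 3; hence R3C1 = 4.
Cage d's pair has product 12, which forces R4C1 = 3.
Row 4 now contains 2; hence R4C2 = 4.
Column 1 already has 3, so R1C1 = 2.
Column 2 now contains 2, leaving R1C2 = 3.
The full grid is 2 3 4 1 / 1 2 3 4 / 4 1 2 3 / 3 4 1 2.

2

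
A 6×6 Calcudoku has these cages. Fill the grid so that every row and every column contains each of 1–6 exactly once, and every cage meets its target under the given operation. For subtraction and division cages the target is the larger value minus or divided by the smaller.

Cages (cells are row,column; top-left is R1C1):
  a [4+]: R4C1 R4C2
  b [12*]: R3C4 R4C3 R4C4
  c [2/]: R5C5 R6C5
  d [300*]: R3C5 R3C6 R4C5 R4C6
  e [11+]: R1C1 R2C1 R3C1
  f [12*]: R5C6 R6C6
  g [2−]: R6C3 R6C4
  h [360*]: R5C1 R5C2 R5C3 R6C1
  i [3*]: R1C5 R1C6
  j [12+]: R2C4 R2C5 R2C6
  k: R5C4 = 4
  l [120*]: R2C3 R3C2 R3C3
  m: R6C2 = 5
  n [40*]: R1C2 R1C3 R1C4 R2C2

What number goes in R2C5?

Cage k is given, leaving R5C4 = 4.
M is a freebie, which forces R6C2 = 5.
The only place for 6 in row 1 is R1C1.
Column 1 already has 6, so R6C1 = 4.
Row 3 needs a 1, and only R3C4 is open for it.
The two cells of cage g must have difference 2; hence R6C3 = 1.
Column 4 already has 1, leaving R6C4 = 3.
In row 5, 1 can only go at R5C5, so R5C5 = 1.
1 is placed in column 5; hence R1C5 = 3.
The two cells of cage i must have product 3; hence R1C6 = 1.
Cage c needs two cells with quotient 2, leaving R6C5 = 2.
Row 6 now contains 2, leaving R6C6 = 6.
Cage n needs product 40, so R2C2 = 1.
1 is placed in column 2, which forces R4C2 = 3.
Column 2 now contains 3, leaving R5C2 = 6.
Column 6 already has 6; hence R5C6 = 2.
Column 2 now contains 6, so R3C2 = 4.
The 4 cells of cage d must have product 300, leaving R3C5 = 5.
Cage d needs product 300, so R3C6 = 3.
3 is placed in row 4, so R4C1 = 1.
The 4 cells of cage d must have product 300, leaving R4C5 = 4.
Column 6 now contains 2, so R4C6 = 5.
4 is placed in column 2, so R1C2 = 2.
Cage n needs product 40, so R1C3 = 4.
Cage n needs product 40; hence R1C4 = 5.
Cage e has sum 11, so R2C1 = 3.
The 3 cells of cage l must have product 120, leaving R2C3 = 5.
Cage j needs sum 12, leaving R2C4 = 2.
Column 5 now contains 4, leaving R2C5 = 6.
Column 6 now contains 3, leaving R2C6 = 4.
3 is placed in row 3, so R3C1 = 2.
Row 3 now contains 5, which forces R3C3 = 6.
6 is placed in column 3, so R4C3 = 2.
Column 4 now contains 2, which forces R4C4 = 6.
3 is placed in column 1, leaving R5C1 = 5.
5 is placed in column 3; hence R5C3 = 3.
The full grid is 6 2 4 5 3 1 / 3 1 5 2 6 4 / 2 4 6 1 5 3 / 1 3 2 6 4 5 / 5 6 3 4 1 2 / 4 5 1 3 2 6.

6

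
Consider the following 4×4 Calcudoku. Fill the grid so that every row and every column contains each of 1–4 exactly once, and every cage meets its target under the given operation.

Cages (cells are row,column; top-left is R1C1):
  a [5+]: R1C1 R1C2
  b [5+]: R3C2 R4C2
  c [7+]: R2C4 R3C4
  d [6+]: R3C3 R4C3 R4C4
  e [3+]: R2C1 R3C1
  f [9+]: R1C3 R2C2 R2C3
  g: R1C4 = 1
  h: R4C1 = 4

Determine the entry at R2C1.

Cage g is a single given cell, leaving R1C4 = 1.
Cage h is a single given cell, leaving R4C1 = 4.
Row 1 needs a 4, and only R1C3 is open for it.
In column 1, 3 can only go at R1C1, so R1C1 = 3.
Row 1 already has 3, which forces R1C2 = 2.
Cage b's pair has sum 5, so R3C2 = 4.
4 is placed in row 3, leaving R3C4 = 3.
Cage b's pair has sum 5; hence R4C2 = 1.
3 is placed in column 4, leaving R4C4 = 2.
Column 2 already has 4, leaving R2C2 = 3.
The 3 cells of cage f must have sum 9, leaving R2C3 = 2.
3 is placed in column 4, leaving R2C4 = 4.
The 3 cells of cage d must have sum 6; hence R3C3 = 1.
2 is placed in row 4, leaving R4C3 = 3.
Row 2 already has 2, leaving R2C1 = 1.
Row 3 already has 1, so R3C1 = 2.
Filled in: 3 2 4 1 / 1 3 2 4 / 2 4 1 3 / 4 1 3 2.

1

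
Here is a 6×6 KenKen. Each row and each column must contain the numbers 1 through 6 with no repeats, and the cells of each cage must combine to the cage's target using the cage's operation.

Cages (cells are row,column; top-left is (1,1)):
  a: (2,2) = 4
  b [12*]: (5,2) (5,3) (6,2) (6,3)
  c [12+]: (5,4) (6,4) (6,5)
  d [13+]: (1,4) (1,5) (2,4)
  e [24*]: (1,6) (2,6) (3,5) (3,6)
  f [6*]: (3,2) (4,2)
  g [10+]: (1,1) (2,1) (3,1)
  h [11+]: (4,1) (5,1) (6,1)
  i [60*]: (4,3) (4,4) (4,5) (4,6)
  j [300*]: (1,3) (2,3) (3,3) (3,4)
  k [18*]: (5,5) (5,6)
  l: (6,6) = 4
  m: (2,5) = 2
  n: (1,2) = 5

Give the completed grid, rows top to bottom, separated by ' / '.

Cage n is a single given cell, leaving (1,2) = 5.
A is a freebie, which forces (2,2) = 4.
Cage m is given, leaving (2,5) = 2.
Cage j needs product 300, leaving (3,4) = 5.
Cage l is a single given cell; hence (6,6) = 4.
Cage j has product 300, which forces (2,3) = 5.
Cage e needs product 24, so (3,5) = 4.
Row 5 needs a 5, and only (5,1) is open for it.
Cage h has sum 11, so (4,1) = 4.
The 3 cells of cage h must have sum 11; hence (6,1) = 2.
The only place for 3 in row 4 is (4,2).
Cage f needs two cells with product 6; hence (3,2) = 2.
Column 2 now contains 2, so (5,2) = 1.
1 is placed in row 5, leaving (5,3) = 2.
Column 2 already has 1, leaving (6,2) = 6.
Row 6 now contains 6, so (6,3) = 1.
1 is placed in row 6; hence (6,4) = 3.
Row 6 now contains 3, leaving (6,5) = 5.
The 4 cells of cage j must have product 300, leaving (1,3) = 4.
4 is placed in row 1; hence (1,4) = 1.
Cage e has product 24; hence (1,6) = 2.
Column 4 already has 3, leaving (2,4) = 6.
The 4 cells of cage j must have product 300, so (3,3) = 3.
Row 3 already has 3, so (3,6) = 1.
1 is placed in column 3, which forces (4,3) = 6.
Cage i has product 60, which forces (4,4) = 2.
Cage i needs product 60, so (4,5) = 1.
Cage i needs product 60, leaving (4,6) = 5.
Cage c needs sum 12, which forces (5,4) = 4.
The 3 cells of cage g must have sum 10, so (1,1) = 3.
Cage d needs sum 13, so (1,5) = 6.
Cage g needs sum 10, which forces (2,1) = 1.
Column 6 already has 1, which forces (2,6) = 3.
1 is placed in row 3; hence (3,1) = 6.
6 is placed in column 5, so (5,5) = 3.
Column 6 already has 3, leaving (5,6) = 6.

3 5 4 1 6 2 / 1 4 5 6 2 3 / 6 2 3 5 4 1 / 4 3 6 2 1 5 / 5 1 2 4 3 6 / 2 6 1 3 5 4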